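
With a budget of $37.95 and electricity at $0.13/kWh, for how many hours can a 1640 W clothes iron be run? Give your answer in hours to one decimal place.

178.0 h

Energy available = $37.95 ÷ $0.13/kWh = 291.9231 kWh
Hours = 291.9231 kWh ÷ 1.64 kW = 178.0 h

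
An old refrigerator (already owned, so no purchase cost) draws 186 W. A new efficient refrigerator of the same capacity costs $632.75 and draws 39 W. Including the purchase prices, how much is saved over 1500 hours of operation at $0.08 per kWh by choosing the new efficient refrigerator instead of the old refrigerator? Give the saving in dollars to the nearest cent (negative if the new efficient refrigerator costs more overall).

old refrigerator: $0.00 + (186/1000) kW × 1500 h × $0.08 = $0.00 + $22.32 = $22.32
new efficient refrigerator: $632.75 + (39/1000) kW × 1500 h × $0.08 = $632.75 + $4.68 = $637.43
Saving = $22.32 − $637.43 = −$615.11

-$615.11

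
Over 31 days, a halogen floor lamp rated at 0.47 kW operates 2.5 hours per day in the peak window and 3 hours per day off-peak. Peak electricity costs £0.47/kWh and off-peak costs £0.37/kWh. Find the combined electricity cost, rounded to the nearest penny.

£33.29

Peak energy = 0.47 kW × 2.5 h × 31 = 36.425 kWh
Off-peak energy = 0.47 kW × 3 h × 31 = 43.71 kWh
Cost = 36.425 × £0.47 + 43.71 × £0.37 = £17.11975 + £16.1727 = £33.29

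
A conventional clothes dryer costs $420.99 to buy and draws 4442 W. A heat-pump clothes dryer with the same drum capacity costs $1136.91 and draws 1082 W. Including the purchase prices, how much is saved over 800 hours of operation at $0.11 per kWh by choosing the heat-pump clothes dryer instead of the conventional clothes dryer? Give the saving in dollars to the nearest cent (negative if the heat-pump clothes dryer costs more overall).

-$420.24

conventional clothes dryer: $420.99 + (4442/1000) kW × 800 h × $0.11 = $420.99 + $390.896 = $811.886
heat-pump clothes dryer: $1136.91 + (1082/1000) kW × 800 h × $0.11 = $1136.91 + $95.216 = $1232.126
Saving = $811.886 − $1232.126 = −$420.24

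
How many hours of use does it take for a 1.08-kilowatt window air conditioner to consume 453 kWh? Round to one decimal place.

419.4 h

Hours = 453 kWh ÷ 1.08 kW = 419.4 h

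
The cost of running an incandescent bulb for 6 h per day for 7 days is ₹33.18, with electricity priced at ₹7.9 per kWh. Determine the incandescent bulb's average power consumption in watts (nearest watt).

100 W

Energy = ₹33.18 ÷ ₹7.9/kWh = 4.2 kWh
Runtime = 6 h/day × 7 days = 42 h
Power = 4.2 kWh ÷ 42 h = 0.1 kW = 100 W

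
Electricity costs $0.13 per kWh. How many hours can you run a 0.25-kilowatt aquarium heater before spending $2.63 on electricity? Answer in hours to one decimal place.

Energy available = $2.63 ÷ $0.13/kWh = 20.2308 kWh
Hours = 20.2308 kWh ÷ 0.25 kW = 80.9 h

80.9 h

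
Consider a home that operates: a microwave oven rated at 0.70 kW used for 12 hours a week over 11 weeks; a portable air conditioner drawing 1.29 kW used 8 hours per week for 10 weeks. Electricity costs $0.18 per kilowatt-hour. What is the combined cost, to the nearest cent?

microwave oven: Runtime = 12 h/week × 11 weeks = 132 h
microwave oven: 0.7 kW × 132 h = 92.4 kWh
portable air conditioner: Runtime = 8 h/week × 10 weeks = 80 h
portable air conditioner: 1.29 kW × 80 h = 103.2 kWh
Total energy = 195.6 kWh
Cost = 195.6 × $0.18 = $35.21

$35.21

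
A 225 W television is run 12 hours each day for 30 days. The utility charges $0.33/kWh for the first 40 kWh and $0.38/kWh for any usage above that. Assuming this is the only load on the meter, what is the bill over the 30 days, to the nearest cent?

$28.78

Runtime = 12 h/day × 30 days = 360 h
Energy = 0.225 kW × 360 h = 81 kWh
Tier 1 (0–40 kWh): 40 × $0.33 = $13.2
Above 40 kWh: 41 × $0.38 = $15.58
Bill = $28.78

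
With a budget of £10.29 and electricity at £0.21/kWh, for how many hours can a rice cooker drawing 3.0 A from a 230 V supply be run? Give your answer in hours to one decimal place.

Power = 3.0 A × 230 V = 690 W = 0.69 kW
Energy available = £10.29 ÷ £0.21/kWh = 49 kWh
Hours = 49 kWh ÷ 0.69 kW = 71.0 h

71.0 h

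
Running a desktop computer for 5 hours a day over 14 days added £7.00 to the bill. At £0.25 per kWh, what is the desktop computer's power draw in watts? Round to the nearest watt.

400 W

Energy = £7.00 ÷ £0.25/kWh = 28 kWh
Runtime = 5 h/day × 14 days = 70 h
Power = 28 kWh ÷ 70 h = 0.4 kW = 400 W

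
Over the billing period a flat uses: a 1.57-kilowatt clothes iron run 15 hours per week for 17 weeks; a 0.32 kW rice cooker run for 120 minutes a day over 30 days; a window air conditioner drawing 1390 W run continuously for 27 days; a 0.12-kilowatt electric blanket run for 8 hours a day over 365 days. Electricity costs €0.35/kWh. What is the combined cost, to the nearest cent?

clothes iron: Runtime = 15 h/week × 17 weeks = 255 h
clothes iron: 1.57 kW × 255 h = 400.35 kWh
rice cooker: Runtime = 120 min × 30 = 3600 min = 60 h
rice cooker: 0.32 kW × 60 h = 19.2 kWh
window air conditioner: Runtime = 24 h × 27 = 648 h
window air conditioner: 1.39 kW × 648 h = 900.72 kWh
electric blanket: Runtime = 8 h/day × 365 days = 2920 h
electric blanket: 0.12 kW × 2920 h = 350.4 kWh
Total energy = 1670.67 kWh
Cost = 1670.67 × €0.35 = €584.73

€584.73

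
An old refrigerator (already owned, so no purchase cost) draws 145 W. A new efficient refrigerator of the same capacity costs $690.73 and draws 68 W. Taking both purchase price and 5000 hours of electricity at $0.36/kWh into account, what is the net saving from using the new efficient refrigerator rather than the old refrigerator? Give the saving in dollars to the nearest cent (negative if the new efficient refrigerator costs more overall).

-$552.13

old refrigerator: $0.00 + (145/1000) kW × 5000 h × $0.36 = $0.00 + $261 = $261
new efficient refrigerator: $690.73 + (68/1000) kW × 5000 h × $0.36 = $690.73 + $122.4 = $813.13
Saving = $261 − $813.13 = −$552.13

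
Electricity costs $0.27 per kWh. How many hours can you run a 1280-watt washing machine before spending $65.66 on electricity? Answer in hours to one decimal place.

Energy available = $65.66 ÷ $0.27/kWh = 243.1852 kWh
Hours = 243.1852 kWh ÷ 1.28 kW = 190.0 h

190.0 h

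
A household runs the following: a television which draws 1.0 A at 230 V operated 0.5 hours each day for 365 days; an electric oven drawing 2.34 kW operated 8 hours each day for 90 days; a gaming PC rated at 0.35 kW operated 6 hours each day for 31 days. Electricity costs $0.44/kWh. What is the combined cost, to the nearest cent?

$788.43

television: Power = 1.0 A × 230 V = 230 W = 0.23 kW
television: Runtime = 0.5 h/day × 365 days = 182.5 h
television: 0.23 kW × 182.5 h = 41.975 kWh
electric oven: Runtime = 8 h/day × 90 days = 720 h
electric oven: 2.34 kW × 720 h = 1684.8 kWh
gaming PC: Runtime = 6 h/day × 31 days = 186 h
gaming PC: 0.35 kW × 186 h = 65.1 kWh
Total energy = 1791.875 kWh
Cost = 1791.875 × $0.44 = $788.43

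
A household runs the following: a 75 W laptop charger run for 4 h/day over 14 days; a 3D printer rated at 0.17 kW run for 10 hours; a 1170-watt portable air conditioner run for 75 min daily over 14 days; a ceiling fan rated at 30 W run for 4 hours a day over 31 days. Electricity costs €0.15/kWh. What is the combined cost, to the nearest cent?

laptop charger: Runtime = 4 h/day × 14 days = 56 h
laptop charger: 0.075 kW × 56 h = 4.2 kWh
3D printer: 0.17 kW × 10 h = 1.7 kWh
portable air conditioner: Runtime = 75 min × 14 = 1050 min = 17.5 h
portable air conditioner: 1.17 kW × 17.5 h = 20.475 kWh
ceiling fan: Runtime = 4 h/day × 31 days = 124 h
ceiling fan: 0.03 kW × 124 h = 3.72 kWh
Total energy = 30.095 kWh
Cost = 30.095 × €0.15 = €4.51

€4.51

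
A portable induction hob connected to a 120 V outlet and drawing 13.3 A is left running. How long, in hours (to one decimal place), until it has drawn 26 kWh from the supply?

16.3 h

Power = 13.3 A × 120 V = 1596 W = 1.596 kW
Hours = 26 kWh ÷ 1.596 kW = 16.3 h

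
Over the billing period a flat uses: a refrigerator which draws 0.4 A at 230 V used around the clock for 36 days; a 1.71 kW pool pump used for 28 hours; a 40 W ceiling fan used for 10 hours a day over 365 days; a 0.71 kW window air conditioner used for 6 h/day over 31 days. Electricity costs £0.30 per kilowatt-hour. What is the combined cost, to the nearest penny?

refrigerator: Power = 0.4 A × 230 V = 92 W = 0.092 kW
refrigerator: Runtime = 24 h × 36 = 864 h
refrigerator: 0.092 kW × 864 h = 79.488 kWh
pool pump: 1.71 kW × 28 h = 47.88 kWh
ceiling fan: Runtime = 10 h/day × 365 days = 3650 h
ceiling fan: 0.04 kW × 3650 h = 146 kWh
window air conditioner: Runtime = 6 h/day × 31 days = 186 h
window air conditioner: 0.71 kW × 186 h = 132.06 kWh
Total energy = 405.428 kWh
Cost = 405.428 × £0.30 = £121.63

£121.63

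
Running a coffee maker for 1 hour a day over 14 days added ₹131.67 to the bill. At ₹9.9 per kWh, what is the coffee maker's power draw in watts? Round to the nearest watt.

950 W

Energy = ₹131.67 ÷ ₹9.9/kWh = 13.3 kWh
Runtime = 1 h/day × 14 days = 14 h
Power = 13.3 kWh ÷ 14 h = 0.95 kW = 950 W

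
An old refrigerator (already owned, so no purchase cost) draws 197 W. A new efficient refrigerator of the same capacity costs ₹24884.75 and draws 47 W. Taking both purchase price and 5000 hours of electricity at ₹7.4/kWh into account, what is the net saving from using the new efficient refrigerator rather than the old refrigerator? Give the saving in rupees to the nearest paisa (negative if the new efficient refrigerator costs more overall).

-₹19334.75

old refrigerator: ₹0.00 + (197/1000) kW × 5000 h × ₹7.4 = ₹0.00 + ₹7289 = ₹7289
new efficient refrigerator: ₹24884.75 + (47/1000) kW × 5000 h × ₹7.4 = ₹24884.75 + ₹1739 = ₹26623.75
Saving = ₹7289 − ₹26623.75 = −₹19334.75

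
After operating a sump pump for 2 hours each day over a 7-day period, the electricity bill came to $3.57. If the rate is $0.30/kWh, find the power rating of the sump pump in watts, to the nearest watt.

Energy = $3.57 ÷ $0.30/kWh = 11.9 kWh
Runtime = 2 h/day × 7 days = 14 h
Power = 11.9 kWh ÷ 14 h = 0.85 kW = 850 W

850 W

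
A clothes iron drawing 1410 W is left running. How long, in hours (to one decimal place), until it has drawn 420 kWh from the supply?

297.9 h

Hours = 420 kWh ÷ 1.41 kW = 297.9 h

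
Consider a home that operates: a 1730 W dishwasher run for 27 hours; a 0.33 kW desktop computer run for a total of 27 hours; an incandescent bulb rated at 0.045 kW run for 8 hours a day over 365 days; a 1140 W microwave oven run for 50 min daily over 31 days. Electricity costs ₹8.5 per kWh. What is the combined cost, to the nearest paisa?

dishwasher: 1.73 kW × 27 h = 46.71 kWh
desktop computer: 0.33 kW × 27 h = 8.91 kWh
incandescent bulb: Runtime = 8 h/day × 365 days = 2920 h
incandescent bulb: 0.045 kW × 2920 h = 131.4 kWh
microwave oven: Runtime = 50 min × 31 = 1550 min = 25.833333… h
microwave oven: 1.14 kW × 25.833333… h = 29.45 kWh
Total energy = 216.47 kWh
Cost = 216.47 × ₹8.5 = ₹1840.00

₹1840.00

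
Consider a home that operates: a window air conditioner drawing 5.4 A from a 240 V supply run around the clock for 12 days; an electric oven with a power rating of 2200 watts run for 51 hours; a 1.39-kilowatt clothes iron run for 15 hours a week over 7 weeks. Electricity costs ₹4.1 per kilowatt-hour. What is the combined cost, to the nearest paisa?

window air conditioner: Power = 5.4 A × 240 V = 1296 W = 1.296 kW
window air conditioner: Runtime = 24 h × 12 = 288 h
window air conditioner: 1.296 kW × 288 h = 373.248 kWh
electric oven: 2.2 kW × 51 h = 112.2 kWh
clothes iron: Runtime = 15 h/week × 7 weeks = 105 h
clothes iron: 1.39 kW × 105 h = 145.95 kWh
Total energy = 631.398 kWh
Cost = 631.398 × ₹4.1 = ₹2588.73

₹2588.73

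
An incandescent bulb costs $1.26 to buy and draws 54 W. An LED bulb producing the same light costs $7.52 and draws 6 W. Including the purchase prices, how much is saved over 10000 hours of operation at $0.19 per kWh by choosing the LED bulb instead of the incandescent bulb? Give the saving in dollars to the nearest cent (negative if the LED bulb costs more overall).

incandescent bulb: $1.26 + (54/1000) kW × 10000 h × $0.19 = $1.26 + $102.6 = $103.86
LED bulb: $7.52 + (6/1000) kW × 10000 h × $0.19 = $7.52 + $11.4 = $18.92
Saving = $103.86 − $18.92 = $84.94

$84.94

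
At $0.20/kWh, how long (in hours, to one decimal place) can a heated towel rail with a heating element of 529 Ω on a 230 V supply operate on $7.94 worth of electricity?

Power = V²/R = 230²/529 = 100 W = 0.1 kW
Energy available = $7.94 ÷ $0.20/kWh = 39.7 kWh
Hours = 39.7 kWh ÷ 0.1 kW = 397.0 h

397.0 h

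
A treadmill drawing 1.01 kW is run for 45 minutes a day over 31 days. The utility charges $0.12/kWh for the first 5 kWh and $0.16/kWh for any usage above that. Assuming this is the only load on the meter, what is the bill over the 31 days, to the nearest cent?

$3.56

Runtime = 45 min × 31 = 1395 min = 23.25 h
Energy = 1.01 kW × 23.25 h = 23.4825 kWh
Tier 1 (0–5 kWh): 5 × $0.12 = $0.6
Above 5 kWh: 18.4825 × $0.16 = $2.9572
Bill = $3.56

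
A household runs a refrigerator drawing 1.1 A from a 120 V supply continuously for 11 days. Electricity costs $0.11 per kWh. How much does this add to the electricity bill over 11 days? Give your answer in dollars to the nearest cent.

$3.83

Power = 1.1 A × 120 V = 132 W = 0.132 kW
Runtime = 24 h × 11 = 264 h
Energy = 0.132 kW × 264 h = 34.848 kWh
Cost = 34.848 kWh × $0.11/kWh = $3.83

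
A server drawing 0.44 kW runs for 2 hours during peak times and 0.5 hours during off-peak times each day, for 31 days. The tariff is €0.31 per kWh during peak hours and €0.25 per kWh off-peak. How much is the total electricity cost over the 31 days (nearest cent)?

Peak energy = 0.44 kW × 2 h × 31 = 27.28 kWh
Off-peak energy = 0.44 kW × 0.5 h × 31 = 6.82 kWh
Cost = 27.28 × €0.31 + 6.82 × €0.25 = €8.4568 + €1.705 = €10.16

€10.16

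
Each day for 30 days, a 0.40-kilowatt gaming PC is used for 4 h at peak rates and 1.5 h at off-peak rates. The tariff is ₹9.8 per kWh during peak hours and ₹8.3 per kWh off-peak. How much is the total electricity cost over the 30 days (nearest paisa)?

Peak energy = 0.4 kW × 4 h × 30 = 48 kWh
Off-peak energy = 0.4 kW × 1.5 h × 30 = 18 kWh
Cost = 48 × ₹9.8 + 18 × ₹8.3 = ₹470.4 + ₹149.4 = ₹619.80

₹619.80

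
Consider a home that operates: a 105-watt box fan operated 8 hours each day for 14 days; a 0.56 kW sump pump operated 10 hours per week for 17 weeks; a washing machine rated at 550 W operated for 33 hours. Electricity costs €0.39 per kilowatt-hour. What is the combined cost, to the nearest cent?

€48.79

box fan: Runtime = 8 h/day × 14 days = 112 h
box fan: 0.105 kW × 112 h = 11.76 kWh
sump pump: Runtime = 10 h/week × 17 weeks = 170 h
sump pump: 0.56 kW × 170 h = 95.2 kWh
washing machine: 0.55 kW × 33 h = 18.15 kWh
Total energy = 125.11 kWh
Cost = 125.11 × €0.39 = €48.79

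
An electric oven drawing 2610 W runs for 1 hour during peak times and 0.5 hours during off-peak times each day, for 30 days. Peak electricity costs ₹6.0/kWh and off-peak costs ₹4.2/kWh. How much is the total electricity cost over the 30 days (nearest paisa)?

₹634.23

Peak energy = 2.61 kW × 1 h × 30 = 78.3 kWh
Off-peak energy = 2.61 kW × 0.5 h × 30 = 39.15 kWh
Cost = 78.3 × ₹6.0 + 39.15 × ₹4.2 = ₹469.8 + ₹164.43 = ₹634.23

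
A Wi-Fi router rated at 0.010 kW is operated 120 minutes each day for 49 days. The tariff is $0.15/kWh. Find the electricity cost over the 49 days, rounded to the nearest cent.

$0.15

Runtime = 120 min × 49 = 5880 min = 98 h
Energy = 0.01 kW × 98 h = 0.98 kWh
Cost = 0.98 kWh × $0.15/kWh = $0.15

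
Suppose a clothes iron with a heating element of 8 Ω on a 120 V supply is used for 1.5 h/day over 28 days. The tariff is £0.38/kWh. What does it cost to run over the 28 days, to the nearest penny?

Power = V²/R = 120²/8 = 1800 W = 1.8 kW
Runtime = 1.5 h/day × 28 days = 42 h
Energy = 1.8 kW × 42 h = 75.6 kWh
Cost = 75.6 kWh × £0.38/kWh = £28.73

£28.73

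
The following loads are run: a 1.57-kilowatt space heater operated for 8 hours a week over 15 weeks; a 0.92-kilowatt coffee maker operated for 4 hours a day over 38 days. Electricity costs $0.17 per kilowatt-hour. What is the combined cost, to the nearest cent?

space heater: Runtime = 8 h/week × 15 weeks = 120 h
space heater: 1.57 kW × 120 h = 188.4 kWh
coffee maker: Runtime = 4 h/day × 38 days = 152 h
coffee maker: 0.92 kW × 152 h = 139.84 kWh
Total energy = 328.24 kWh
Cost = 328.24 × $0.17 = $55.80

$55.80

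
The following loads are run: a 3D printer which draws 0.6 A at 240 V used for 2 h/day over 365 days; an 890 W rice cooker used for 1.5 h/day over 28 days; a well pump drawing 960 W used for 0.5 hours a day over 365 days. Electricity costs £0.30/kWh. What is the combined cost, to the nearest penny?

3D printer: Power = 0.6 A × 240 V = 144 W = 0.144 kW
3D printer: Runtime = 2 h/day × 365 days = 730 h
3D printer: 0.144 kW × 730 h = 105.12 kWh
rice cooker: Runtime = 1.5 h/day × 28 days = 42 h
rice cooker: 0.89 kW × 42 h = 37.38 kWh
well pump: Runtime = 0.5 h/day × 365 days = 182.5 h
well pump: 0.96 kW × 182.5 h = 175.2 kWh
Total energy = 317.7 kWh
Cost = 317.7 × £0.30 = £95.31

£95.31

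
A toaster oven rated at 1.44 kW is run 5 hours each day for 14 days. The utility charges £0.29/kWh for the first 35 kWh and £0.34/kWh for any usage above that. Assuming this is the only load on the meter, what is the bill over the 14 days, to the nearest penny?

£32.52

Runtime = 5 h/day × 14 days = 70 h
Energy = 1.44 kW × 70 h = 100.8 kWh
Tier 1 (0–35 kWh): 35 × £0.29 = £10.15
Above 35 kWh: 65.8 × £0.34 = £22.372
Bill = £32.52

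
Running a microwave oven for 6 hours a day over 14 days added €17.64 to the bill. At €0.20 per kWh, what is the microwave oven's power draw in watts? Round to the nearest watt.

1050 W

Energy = €17.64 ÷ €0.20/kWh = 88.2 kWh
Runtime = 6 h/day × 14 days = 84 h
Power = 88.2 kWh ÷ 84 h = 1.05 kW = 1050 W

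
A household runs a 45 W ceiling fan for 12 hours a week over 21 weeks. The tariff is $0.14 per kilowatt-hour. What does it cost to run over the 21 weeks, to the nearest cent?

Runtime = 12 h/week × 21 weeks = 252 h
Energy = 0.045 kW × 252 h = 11.34 kWh
Cost = 11.34 kWh × $0.14/kWh = $1.59

$1.59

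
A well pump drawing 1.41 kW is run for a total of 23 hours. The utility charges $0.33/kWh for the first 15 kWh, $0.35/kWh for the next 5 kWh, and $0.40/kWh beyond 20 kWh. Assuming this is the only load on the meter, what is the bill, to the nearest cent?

$11.67

Energy = 1.41 kW × 23 h = 32.43 kWh
Tier 1 (0–15 kWh): 15 × $0.33 = $4.95
Tier 2 (15–20 kWh): 5 × $0.35 = $1.75
Above 20 kWh: 12.43 × $0.40 = $4.972
Bill = $11.67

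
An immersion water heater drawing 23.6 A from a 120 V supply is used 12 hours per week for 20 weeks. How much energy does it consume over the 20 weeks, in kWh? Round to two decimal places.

679.68 kWh

Power = 23.6 A × 120 V = 2832 W = 2.832 kW
Runtime = 12 h/week × 20 weeks = 240 h
Energy = 2.832 kW × 240 h = 679.68 kWh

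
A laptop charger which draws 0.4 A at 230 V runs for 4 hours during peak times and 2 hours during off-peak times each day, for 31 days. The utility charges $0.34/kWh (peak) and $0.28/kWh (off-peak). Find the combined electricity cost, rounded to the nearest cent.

$5.48

Power = 0.4 A × 230 V = 92 W = 0.092 kW
Peak energy = 0.092 kW × 4 h × 31 = 11.408 kWh
Off-peak energy = 0.092 kW × 2 h × 31 = 5.704 kWh
Cost = 11.408 × $0.34 + 5.704 × $0.28 = $3.87872 + $1.59712 = $5.48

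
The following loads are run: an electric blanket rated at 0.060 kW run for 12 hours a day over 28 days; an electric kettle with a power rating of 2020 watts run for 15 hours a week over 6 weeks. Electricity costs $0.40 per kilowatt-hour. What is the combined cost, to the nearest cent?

electric blanket: Runtime = 12 h/day × 28 days = 336 h
electric blanket: 0.06 kW × 336 h = 20.16 kWh
electric kettle: Runtime = 15 h/week × 6 weeks = 90 h
electric kettle: 2.02 kW × 90 h = 181.8 kWh
Total energy = 201.96 kWh
Cost = 201.96 × $0.40 = $80.78

$80.78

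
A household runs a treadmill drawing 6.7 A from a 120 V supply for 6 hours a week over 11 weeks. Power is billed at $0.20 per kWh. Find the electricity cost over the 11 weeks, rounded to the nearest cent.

$10.61

Power = 6.7 A × 120 V = 804 W = 0.804 kW
Runtime = 6 h/week × 11 weeks = 66 h
Energy = 0.804 kW × 66 h = 53.064 kWh
Cost = 53.064 kWh × $0.20/kWh = $10.61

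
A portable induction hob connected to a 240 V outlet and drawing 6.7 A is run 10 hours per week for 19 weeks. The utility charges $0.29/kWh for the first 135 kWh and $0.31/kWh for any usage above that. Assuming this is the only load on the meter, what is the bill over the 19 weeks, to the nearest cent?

Power = 6.7 A × 240 V = 1608 W = 1.608 kW
Runtime = 10 h/week × 19 weeks = 190 h
Energy = 1.608 kW × 190 h = 305.52 kWh
Tier 1 (0–135 kWh): 135 × $0.29 = $39.15
Above 135 kWh: 170.52 × $0.31 = $52.8612
Bill = $92.01

$92.01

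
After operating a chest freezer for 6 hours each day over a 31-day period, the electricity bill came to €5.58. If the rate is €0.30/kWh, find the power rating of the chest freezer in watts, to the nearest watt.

Energy = €5.58 ÷ €0.30/kWh = 18.6 kWh
Runtime = 6 h/day × 31 days = 186 h
Power = 18.6 kWh ÷ 186 h = 0.1 kW = 100 W

100 W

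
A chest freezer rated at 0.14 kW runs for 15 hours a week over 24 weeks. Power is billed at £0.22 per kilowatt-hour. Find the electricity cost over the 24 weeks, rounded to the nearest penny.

Runtime = 15 h/week × 24 weeks = 360 h
Energy = 0.14 kW × 360 h = 50.4 kWh
Cost = 50.4 kWh × £0.22/kWh = £11.09

£11.09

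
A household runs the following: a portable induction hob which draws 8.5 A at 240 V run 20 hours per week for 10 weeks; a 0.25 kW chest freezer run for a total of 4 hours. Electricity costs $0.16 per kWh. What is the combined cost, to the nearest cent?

portable induction hob: Power = 8.5 A × 240 V = 2040 W = 2.04 kW
portable induction hob: Runtime = 20 h/week × 10 weeks = 200 h
portable induction hob: 2.04 kW × 200 h = 408 kWh
chest freezer: 0.25 kW × 4 h = 1 kWh
Total energy = 409 kWh
Cost = 409 × $0.16 = $65.44

$65.44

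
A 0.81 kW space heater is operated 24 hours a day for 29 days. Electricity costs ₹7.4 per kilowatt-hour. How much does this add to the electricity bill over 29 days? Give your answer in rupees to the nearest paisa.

Runtime = 24 h × 29 = 696 h
Energy = 0.81 kW × 696 h = 563.76 kWh
Cost = 563.76 kWh × ₹7.4/kWh = ₹4171.82

₹4171.82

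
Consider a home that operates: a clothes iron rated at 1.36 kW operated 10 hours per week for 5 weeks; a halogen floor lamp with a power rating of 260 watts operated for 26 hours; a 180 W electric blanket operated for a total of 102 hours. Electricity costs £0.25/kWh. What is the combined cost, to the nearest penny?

clothes iron: Runtime = 10 h/week × 5 weeks = 50 h
clothes iron: 1.36 kW × 50 h = 68 kWh
halogen floor lamp: 0.26 kW × 26 h = 6.76 kWh
electric blanket: 0.18 kW × 102 h = 18.36 kWh
Total energy = 93.12 kWh
Cost = 93.12 × £0.25 = £23.28

£23.28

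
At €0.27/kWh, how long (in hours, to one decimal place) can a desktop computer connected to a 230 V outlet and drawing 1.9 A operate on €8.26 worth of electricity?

70.0 h

Power = 1.9 A × 230 V = 437 W = 0.437 kW
Energy available = €8.26 ÷ €0.27/kWh = 30.5926 kWh
Hours = 30.5926 kWh ÷ 0.437 kW = 70.0 h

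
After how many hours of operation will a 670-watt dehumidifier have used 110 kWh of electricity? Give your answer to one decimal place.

164.2 h

Hours = 110 kWh ÷ 0.67 kW = 164.2 h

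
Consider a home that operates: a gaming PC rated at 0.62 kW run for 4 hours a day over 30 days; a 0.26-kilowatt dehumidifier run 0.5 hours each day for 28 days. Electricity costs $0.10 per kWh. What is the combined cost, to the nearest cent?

gaming PC: Runtime = 4 h/day × 30 days = 120 h
gaming PC: 0.62 kW × 120 h = 74.4 kWh
dehumidifier: Runtime = 0.5 h/day × 28 days = 14 h
dehumidifier: 0.26 kW × 14 h = 3.64 kWh
Total energy = 78.04 kWh
Cost = 78.04 × $0.10 = $7.80

$7.80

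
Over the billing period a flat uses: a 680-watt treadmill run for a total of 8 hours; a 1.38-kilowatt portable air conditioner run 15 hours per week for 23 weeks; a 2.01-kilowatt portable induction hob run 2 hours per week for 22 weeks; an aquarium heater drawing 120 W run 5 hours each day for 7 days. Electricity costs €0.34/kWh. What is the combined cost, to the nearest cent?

treadmill: 0.68 kW × 8 h = 5.44 kWh
portable air conditioner: Runtime = 15 h/week × 23 weeks = 345 h
portable air conditioner: 1.38 kW × 345 h = 476.1 kWh
portable induction hob: Runtime = 2 h/week × 22 weeks = 44 h
portable induction hob: 2.01 kW × 44 h = 88.44 kWh
aquarium heater: Runtime = 5 h/day × 7 days = 35 h
aquarium heater: 0.12 kW × 35 h = 4.2 kWh
Total energy = 574.18 kWh
Cost = 574.18 × €0.34 = €195.22

€195.22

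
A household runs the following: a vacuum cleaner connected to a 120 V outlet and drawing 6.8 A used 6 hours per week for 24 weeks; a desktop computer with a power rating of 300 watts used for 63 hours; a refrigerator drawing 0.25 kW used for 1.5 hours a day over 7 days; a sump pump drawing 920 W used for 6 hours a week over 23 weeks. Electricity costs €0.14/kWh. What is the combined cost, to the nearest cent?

vacuum cleaner: Power = 6.8 A × 120 V = 816 W = 0.816 kW
vacuum cleaner: Runtime = 6 h/week × 24 weeks = 144 h
vacuum cleaner: 0.816 kW × 144 h = 117.504 kWh
desktop computer: 0.3 kW × 63 h = 18.9 kWh
refrigerator: Runtime = 1.5 h/day × 7 days = 10.5 h
refrigerator: 0.25 kW × 10.5 h = 2.625 kWh
sump pump: Runtime = 6 h/week × 23 weeks = 138 h
sump pump: 0.92 kW × 138 h = 126.96 kWh
Total energy = 265.989 kWh
Cost = 265.989 × €0.14 = €37.24

€37.24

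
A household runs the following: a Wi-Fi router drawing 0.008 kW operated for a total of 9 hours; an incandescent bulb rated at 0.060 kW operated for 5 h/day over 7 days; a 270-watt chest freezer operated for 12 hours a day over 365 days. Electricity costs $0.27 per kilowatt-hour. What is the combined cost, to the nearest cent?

Wi-Fi router: 0.008 kW × 9 h = 0.072 kWh
incandescent bulb: Runtime = 5 h/day × 7 days = 35 h
incandescent bulb: 0.06 kW × 35 h = 2.1 kWh
chest freezer: Runtime = 12 h/day × 365 days = 4380 h
chest freezer: 0.27 kW × 4380 h = 1182.6 kWh
Total energy = 1184.772 kWh
Cost = 1184.772 × $0.27 = $319.89

$319.89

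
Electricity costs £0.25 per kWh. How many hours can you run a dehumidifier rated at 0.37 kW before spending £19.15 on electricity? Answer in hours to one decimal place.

207.0 h

Energy available = £19.15 ÷ £0.25/kWh = 76.6 kWh
Hours = 76.6 kWh ÷ 0.37 kW = 207.0 h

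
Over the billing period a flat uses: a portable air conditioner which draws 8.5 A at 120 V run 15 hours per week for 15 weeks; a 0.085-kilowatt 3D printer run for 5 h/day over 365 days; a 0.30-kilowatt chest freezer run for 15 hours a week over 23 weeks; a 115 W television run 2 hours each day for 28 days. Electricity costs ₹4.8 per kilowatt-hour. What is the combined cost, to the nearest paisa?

portable air conditioner: Power = 8.5 A × 120 V = 1020 W = 1.02 kW
portable air conditioner: Runtime = 15 h/week × 15 weeks = 225 h
portable air conditioner: 1.02 kW × 225 h = 229.5 kWh
3D printer: Runtime = 5 h/day × 365 days = 1825 h
3D printer: 0.085 kW × 1825 h = 155.125 kWh
chest freezer: Runtime = 15 h/week × 23 weeks = 345 h
chest freezer: 0.3 kW × 345 h = 103.5 kWh
television: Runtime = 2 h/day × 28 days = 56 h
television: 0.115 kW × 56 h = 6.44 kWh
Total energy = 494.565 kWh
Cost = 494.565 × ₹4.8 = ₹2373.91

₹2373.91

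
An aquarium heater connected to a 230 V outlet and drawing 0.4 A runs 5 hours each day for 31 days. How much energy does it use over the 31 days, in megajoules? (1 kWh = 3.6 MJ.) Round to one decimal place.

Power = 0.4 A × 230 V = 92 W = 0.092 kW
Runtime = 5 h/day × 31 days = 155 h
Energy = 0.092 kW × 155 h = 14.26 kWh
= 14.26 × 3.6 MJ = 51.3 MJ

51.3 MJ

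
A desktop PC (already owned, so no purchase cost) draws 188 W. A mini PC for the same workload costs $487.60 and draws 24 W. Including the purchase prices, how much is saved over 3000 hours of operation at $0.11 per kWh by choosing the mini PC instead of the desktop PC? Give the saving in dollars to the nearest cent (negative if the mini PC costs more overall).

desktop PC: $0.00 + (188/1000) kW × 3000 h × $0.11 = $0.00 + $62.04 = $62.04
mini PC: $487.60 + (24/1000) kW × 3000 h × $0.11 = $487.60 + $7.92 = $495.52
Saving = $62.04 − $495.52 = −$433.48

-$433.48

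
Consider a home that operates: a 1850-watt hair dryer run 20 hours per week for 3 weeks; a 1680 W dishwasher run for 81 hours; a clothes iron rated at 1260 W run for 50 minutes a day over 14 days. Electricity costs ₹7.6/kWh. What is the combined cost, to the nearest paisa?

₹1989.53

hair dryer: Runtime = 20 h/week × 3 weeks = 60 h
hair dryer: 1.85 kW × 60 h = 111 kWh
dishwasher: 1.68 kW × 81 h = 136.08 kWh
clothes iron: Runtime = 50 min × 14 = 700 min = 11.666666… h
clothes iron: 1.26 kW × 11.666666… h = 14.7 kWh
Total energy = 261.78 kWh
Cost = 261.78 × ₹7.6 = ₹1989.53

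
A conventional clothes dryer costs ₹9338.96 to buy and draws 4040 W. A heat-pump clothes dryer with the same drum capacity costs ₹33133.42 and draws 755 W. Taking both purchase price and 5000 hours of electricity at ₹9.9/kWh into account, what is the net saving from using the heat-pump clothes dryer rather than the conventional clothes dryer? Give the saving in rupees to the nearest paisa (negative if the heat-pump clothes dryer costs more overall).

₹138813.04

conventional clothes dryer: ₹9338.96 + (4040/1000) kW × 5000 h × ₹9.9 = ₹9338.96 + ₹199980 = ₹209318.96
heat-pump clothes dryer: ₹33133.42 + (755/1000) kW × 5000 h × ₹9.9 = ₹33133.42 + ₹37372.5 = ₹70505.92
Saving = ₹209318.96 − ₹70505.92 = ₹138813.04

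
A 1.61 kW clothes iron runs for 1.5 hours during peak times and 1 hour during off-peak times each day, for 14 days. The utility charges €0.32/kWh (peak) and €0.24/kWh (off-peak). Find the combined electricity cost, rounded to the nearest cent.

Peak energy = 1.61 kW × 1.5 h × 14 = 33.81 kWh
Off-peak energy = 1.61 kW × 1 h × 14 = 22.54 kWh
Cost = 33.81 × €0.32 + 22.54 × €0.24 = €10.8192 + €5.4096 = €16.23

€16.23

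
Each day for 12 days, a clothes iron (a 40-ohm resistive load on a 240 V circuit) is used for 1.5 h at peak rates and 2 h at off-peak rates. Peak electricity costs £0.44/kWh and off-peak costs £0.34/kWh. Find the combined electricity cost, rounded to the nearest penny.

Power = V²/R = 240²/40 = 1440 W = 1.44 kW
Peak energy = 1.44 kW × 1.5 h × 12 = 25.92 kWh
Off-peak energy = 1.44 kW × 2 h × 12 = 34.56 kWh
Cost = 25.92 × £0.44 + 34.56 × £0.34 = £11.4048 + £11.7504 = £23.16

£23.16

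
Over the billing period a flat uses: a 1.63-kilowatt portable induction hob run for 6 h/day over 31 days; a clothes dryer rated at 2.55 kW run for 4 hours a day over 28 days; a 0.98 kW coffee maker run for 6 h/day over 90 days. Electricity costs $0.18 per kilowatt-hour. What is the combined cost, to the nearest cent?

$201.24

portable induction hob: Runtime = 6 h/day × 31 days = 186 h
portable induction hob: 1.63 kW × 186 h = 303.18 kWh
clothes dryer: Runtime = 4 h/day × 28 days = 112 h
clothes dryer: 2.55 kW × 112 h = 285.6 kWh
coffee maker: Runtime = 6 h/day × 90 days = 540 h
coffee maker: 0.98 kW × 540 h = 529.2 kWh
Total energy = 1117.98 kWh
Cost = 1117.98 × $0.18 = $201.24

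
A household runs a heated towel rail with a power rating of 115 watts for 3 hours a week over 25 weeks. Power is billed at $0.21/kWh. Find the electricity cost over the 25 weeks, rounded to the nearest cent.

$1.81

Runtime = 3 h/week × 25 weeks = 75 h
Energy = 0.115 kW × 75 h = 8.625 kWh
Cost = 8.625 kWh × $0.21/kWh = $1.81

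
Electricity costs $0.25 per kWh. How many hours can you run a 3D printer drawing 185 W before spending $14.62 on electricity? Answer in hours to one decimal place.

Energy available = $14.62 ÷ $0.25/kWh = 58.48 kWh
Hours = 58.48 kWh ÷ 0.185 kW = 316.1 h

316.1 h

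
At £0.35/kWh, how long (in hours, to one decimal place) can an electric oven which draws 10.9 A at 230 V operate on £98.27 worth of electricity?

112.0 h

Power = 10.9 A × 230 V = 2507 W = 2.507 kW
Energy available = £98.27 ÷ £0.35/kWh = 280.7714 kWh
Hours = 280.7714 kWh ÷ 2.507 kW = 112.0 h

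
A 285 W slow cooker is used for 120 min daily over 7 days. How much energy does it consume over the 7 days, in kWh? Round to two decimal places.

Runtime = 120 min × 7 = 840 min = 14 h
Energy = 0.285 kW × 14 h = 3.99 kWh

3.99 kWh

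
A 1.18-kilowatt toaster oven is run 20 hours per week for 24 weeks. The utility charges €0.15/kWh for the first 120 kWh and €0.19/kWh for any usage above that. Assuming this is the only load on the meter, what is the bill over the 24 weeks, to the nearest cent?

€102.82

Runtime = 20 h/week × 24 weeks = 480 h
Energy = 1.18 kW × 480 h = 566.4 kWh
Tier 1 (0–120 kWh): 120 × €0.15 = €18
Above 120 kWh: 446.4 × €0.19 = €84.816
Bill = €102.82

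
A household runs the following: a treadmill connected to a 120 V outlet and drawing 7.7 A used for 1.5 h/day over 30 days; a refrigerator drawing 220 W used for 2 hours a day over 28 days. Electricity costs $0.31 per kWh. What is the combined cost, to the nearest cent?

$16.71

treadmill: Power = 7.7 A × 120 V = 924 W = 0.924 kW
treadmill: Runtime = 1.5 h/day × 30 days = 45 h
treadmill: 0.924 kW × 45 h = 41.58 kWh
refrigerator: Runtime = 2 h/day × 28 days = 56 h
refrigerator: 0.22 kW × 56 h = 12.32 kWh
Total energy = 53.9 kWh
Cost = 53.9 × $0.31 = $16.71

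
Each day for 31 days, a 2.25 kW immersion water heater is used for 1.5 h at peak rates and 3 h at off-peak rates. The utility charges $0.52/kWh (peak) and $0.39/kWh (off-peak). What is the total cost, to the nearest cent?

$136.01

Peak energy = 2.25 kW × 1.5 h × 31 = 104.625 kWh
Off-peak energy = 2.25 kW × 3 h × 31 = 209.25 kWh
Cost = 104.625 × $0.52 + 209.25 × $0.39 = $54.405 + $81.6075 = $136.01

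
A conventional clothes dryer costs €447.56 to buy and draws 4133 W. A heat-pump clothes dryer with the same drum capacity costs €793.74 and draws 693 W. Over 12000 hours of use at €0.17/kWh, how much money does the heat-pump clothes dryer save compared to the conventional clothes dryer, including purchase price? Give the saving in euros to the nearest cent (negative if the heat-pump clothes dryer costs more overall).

€6671.42

conventional clothes dryer: €447.56 + (4133/1000) kW × 12000 h × €0.17 = €447.56 + €8431.32 = €8878.88
heat-pump clothes dryer: €793.74 + (693/1000) kW × 12000 h × €0.17 = €793.74 + €1413.72 = €2207.46
Saving = €8878.88 − €2207.46 = €6671.42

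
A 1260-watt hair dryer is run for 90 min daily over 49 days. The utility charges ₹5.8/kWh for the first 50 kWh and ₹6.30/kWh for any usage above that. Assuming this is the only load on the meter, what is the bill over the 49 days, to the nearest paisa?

₹558.44

Runtime = 90 min × 49 = 4410 min = 73.5 h
Energy = 1.26 kW × 73.5 h = 92.61 kWh
Tier 1 (0–50 kWh): 50 × ₹5.8 = ₹290
Above 50 kWh: 42.61 × ₹6.30 = ₹268.443
Bill = ₹558.44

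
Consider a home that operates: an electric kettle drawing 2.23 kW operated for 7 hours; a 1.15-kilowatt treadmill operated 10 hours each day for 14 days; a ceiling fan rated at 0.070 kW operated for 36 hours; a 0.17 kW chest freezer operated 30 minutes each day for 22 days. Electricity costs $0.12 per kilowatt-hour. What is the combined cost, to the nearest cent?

electric kettle: 2.23 kW × 7 h = 15.61 kWh
treadmill: Runtime = 10 h/day × 14 days = 140 h
treadmill: 1.15 kW × 140 h = 161 kWh
ceiling fan: 0.07 kW × 36 h = 2.52 kWh
chest freezer: Runtime = 30 min × 22 = 660 min = 11 h
chest freezer: 0.17 kW × 11 h = 1.87 kWh
Total energy = 181 kWh
Cost = 181 × $0.12 = $21.72

$21.72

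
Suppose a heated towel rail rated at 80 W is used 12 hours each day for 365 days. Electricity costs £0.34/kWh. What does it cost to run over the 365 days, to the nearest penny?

Runtime = 12 h/day × 365 days = 4380 h
Energy = 0.08 kW × 4380 h = 350.4 kWh
Cost = 350.4 kWh × £0.34/kWh = £119.14

£119.14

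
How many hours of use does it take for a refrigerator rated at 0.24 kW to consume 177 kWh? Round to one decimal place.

Hours = 177 kWh ÷ 0.24 kW = 737.5 h

737.5 h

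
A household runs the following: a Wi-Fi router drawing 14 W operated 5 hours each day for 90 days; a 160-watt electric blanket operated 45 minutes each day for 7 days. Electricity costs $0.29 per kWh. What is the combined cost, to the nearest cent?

$2.07

Wi-Fi router: Runtime = 5 h/day × 90 days = 450 h
Wi-Fi router: 0.014 kW × 450 h = 6.3 kWh
electric blanket: Runtime = 45 min × 7 = 315 min = 5.25 h
electric blanket: 0.16 kW × 5.25 h = 0.84 kWh
Total energy = 7.14 kWh
Cost = 7.14 × $0.29 = $2.07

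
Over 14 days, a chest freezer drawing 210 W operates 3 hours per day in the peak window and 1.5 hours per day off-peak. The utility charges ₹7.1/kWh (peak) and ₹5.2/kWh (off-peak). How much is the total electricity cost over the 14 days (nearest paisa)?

Peak energy = 0.21 kW × 3 h × 14 = 8.82 kWh
Off-peak energy = 0.21 kW × 1.5 h × 14 = 4.41 kWh
Cost = 8.82 × ₹7.1 + 4.41 × ₹5.2 = ₹62.622 + ₹22.932 = ₹85.55

₹85.55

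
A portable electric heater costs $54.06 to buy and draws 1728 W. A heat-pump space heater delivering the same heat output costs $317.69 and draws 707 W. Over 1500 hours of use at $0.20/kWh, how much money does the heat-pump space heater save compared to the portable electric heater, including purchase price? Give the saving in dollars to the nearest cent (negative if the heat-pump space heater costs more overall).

portable electric heater: $54.06 + (1728/1000) kW × 1500 h × $0.20 = $54.06 + $518.4 = $572.46
heat-pump space heater: $317.69 + (707/1000) kW × 1500 h × $0.20 = $317.69 + $212.1 = $529.79
Saving = $572.46 − $529.79 = $42.67

$42.67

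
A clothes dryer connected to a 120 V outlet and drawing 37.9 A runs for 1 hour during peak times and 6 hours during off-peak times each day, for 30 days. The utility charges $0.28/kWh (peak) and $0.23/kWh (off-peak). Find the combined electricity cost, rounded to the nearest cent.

$226.49

Power = 37.9 A × 120 V = 4548 W = 4.548 kW
Peak energy = 4.548 kW × 1 h × 30 = 136.44 kWh
Off-peak energy = 4.548 kW × 6 h × 30 = 818.64 kWh
Cost = 136.44 × $0.28 + 818.64 × $0.23 = $38.2032 + $188.2872 = $226.49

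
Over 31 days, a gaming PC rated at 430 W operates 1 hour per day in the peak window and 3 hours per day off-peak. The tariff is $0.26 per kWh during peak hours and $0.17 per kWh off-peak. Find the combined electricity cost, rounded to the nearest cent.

$10.26

Peak energy = 0.43 kW × 1 h × 31 = 13.33 kWh
Off-peak energy = 0.43 kW × 3 h × 31 = 39.99 kWh
Cost = 13.33 × $0.26 + 39.99 × $0.17 = $3.4658 + $6.7983 = $10.26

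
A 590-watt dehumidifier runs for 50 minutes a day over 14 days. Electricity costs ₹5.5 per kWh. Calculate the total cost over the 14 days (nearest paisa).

₹37.86

Runtime = 50 min × 14 = 700 min = 11.666666… h
Energy = 0.59 kW × 11.666666… h = 6.883333… kWh
Cost = 6.883333… kWh × ₹5.5/kWh = ₹37.86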